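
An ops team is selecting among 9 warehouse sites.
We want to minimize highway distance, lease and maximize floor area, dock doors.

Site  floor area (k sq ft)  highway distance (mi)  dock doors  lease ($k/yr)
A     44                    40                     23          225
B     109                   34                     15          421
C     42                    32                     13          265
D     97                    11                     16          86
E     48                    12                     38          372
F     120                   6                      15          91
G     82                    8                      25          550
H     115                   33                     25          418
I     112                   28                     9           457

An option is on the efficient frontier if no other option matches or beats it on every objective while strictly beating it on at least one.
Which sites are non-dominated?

A, D, E, F, G, H

A: not dominated.
B: dominated by F (floor area 120≥109, highway distance 6≤34, dock doors 15≥15, lease 91≤421).
C: dominated by D (floor area 97≥42, highway distance 11≤32, dock doors 16≥13, lease 86≤265).
D: not dominated (best lease).
E: not dominated (best dock doors).
F: not dominated (best floor area).
G: not dominated.
H: not dominated.
I: dominated by F (floor area 120≥112, highway distance 6≤28, dock doors 15≥9, lease 91≤457).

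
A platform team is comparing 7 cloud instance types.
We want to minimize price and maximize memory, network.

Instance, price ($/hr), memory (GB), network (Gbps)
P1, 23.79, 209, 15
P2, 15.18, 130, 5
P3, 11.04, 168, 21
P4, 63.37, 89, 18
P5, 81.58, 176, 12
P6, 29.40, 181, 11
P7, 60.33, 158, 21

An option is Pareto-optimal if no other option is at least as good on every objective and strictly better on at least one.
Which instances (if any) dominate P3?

P1: worse on price (23.79 vs 11.04).
P2: worse on price (15.18 vs 11.04).
P4: worse on price (63.37 vs 11.04).
P5: worse on price (81.58 vs 11.04).
P6: worse on price (29.40 vs 11.04).
P7: worse on price (60.33 vs 11.04).
No option dominates P3.

none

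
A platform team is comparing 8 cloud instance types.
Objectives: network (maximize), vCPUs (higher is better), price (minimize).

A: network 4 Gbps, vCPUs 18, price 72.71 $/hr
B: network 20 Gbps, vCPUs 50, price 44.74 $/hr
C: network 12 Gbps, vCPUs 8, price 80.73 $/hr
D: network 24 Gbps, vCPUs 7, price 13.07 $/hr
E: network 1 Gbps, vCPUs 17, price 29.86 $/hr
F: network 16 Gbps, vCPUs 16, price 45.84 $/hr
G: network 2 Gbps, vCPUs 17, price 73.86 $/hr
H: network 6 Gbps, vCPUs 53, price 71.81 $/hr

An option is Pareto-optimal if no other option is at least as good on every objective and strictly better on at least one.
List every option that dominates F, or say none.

B

B: network 20≥16, vCPUs 50≥16, price 44.74≤45.84 — dominates F.
Others (A, C, D, E, G, H) are each worse than F on at least one objective.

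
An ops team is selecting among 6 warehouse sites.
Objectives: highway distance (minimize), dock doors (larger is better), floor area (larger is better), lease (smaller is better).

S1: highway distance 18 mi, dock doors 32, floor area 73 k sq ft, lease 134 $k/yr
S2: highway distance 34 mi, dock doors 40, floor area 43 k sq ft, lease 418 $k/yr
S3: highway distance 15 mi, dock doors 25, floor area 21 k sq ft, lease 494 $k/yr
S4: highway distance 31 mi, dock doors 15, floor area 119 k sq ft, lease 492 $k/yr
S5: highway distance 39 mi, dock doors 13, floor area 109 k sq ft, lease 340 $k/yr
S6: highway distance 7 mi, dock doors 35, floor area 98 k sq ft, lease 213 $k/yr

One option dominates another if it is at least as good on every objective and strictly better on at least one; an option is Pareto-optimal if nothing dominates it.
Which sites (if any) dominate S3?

S6: highway distance 7≤15, dock doors 35≥25, floor area 98≥21, lease 213≤494 — dominates S3.
Others (S1, S2, S4, S5) are each worse than S3 on at least one objective.

S6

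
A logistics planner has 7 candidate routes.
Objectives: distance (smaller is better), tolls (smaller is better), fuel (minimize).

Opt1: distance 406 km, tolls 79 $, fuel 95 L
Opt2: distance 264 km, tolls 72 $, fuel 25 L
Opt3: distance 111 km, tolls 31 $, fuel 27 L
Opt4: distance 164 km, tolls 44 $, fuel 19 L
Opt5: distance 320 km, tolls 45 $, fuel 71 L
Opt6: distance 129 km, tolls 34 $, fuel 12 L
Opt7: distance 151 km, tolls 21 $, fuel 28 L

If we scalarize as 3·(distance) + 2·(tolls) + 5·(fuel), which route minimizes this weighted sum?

Opt6

Opt1: 3·406 + 2·79 + 5·95 = 1851
Opt2: 3·264 + 2·72 + 5·25 = 1061
Opt3: 3·111 + 2·31 + 5·27 = 530
Opt4: 3·164 + 2·44 + 5·19 = 675
Opt5: 3·320 + 2·45 + 5·71 = 1405
Opt6: 3·129 + 2·34 + 5·12 = 515
Opt7: 3·151 + 2·21 + 5·28 = 635
Lowest: Opt6 at 515.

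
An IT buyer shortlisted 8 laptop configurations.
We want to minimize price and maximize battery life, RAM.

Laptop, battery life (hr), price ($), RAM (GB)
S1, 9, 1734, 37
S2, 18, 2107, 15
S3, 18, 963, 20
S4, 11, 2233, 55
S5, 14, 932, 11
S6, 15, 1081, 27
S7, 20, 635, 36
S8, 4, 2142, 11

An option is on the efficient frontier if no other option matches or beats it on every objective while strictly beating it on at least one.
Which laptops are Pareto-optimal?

S1: not dominated.
S2: dominated by S3 (battery life 18≥18, price 963≤2107, RAM 20≥15).
S3: dominated by S7 (battery life 20≥18, price 635≤963, RAM 36≥20).
S4: not dominated (best RAM).
S5: dominated by S7 (battery life 20≥14, price 635≤932, RAM 36≥11).
S6: dominated by S7 (battery life 20≥15, price 635≤1081, RAM 36≥27).
S7: not dominated (best battery life).
S8: dominated by S1 (battery life 9≥4, price 1734≤2142, RAM 37≥11).

S1, S4, S7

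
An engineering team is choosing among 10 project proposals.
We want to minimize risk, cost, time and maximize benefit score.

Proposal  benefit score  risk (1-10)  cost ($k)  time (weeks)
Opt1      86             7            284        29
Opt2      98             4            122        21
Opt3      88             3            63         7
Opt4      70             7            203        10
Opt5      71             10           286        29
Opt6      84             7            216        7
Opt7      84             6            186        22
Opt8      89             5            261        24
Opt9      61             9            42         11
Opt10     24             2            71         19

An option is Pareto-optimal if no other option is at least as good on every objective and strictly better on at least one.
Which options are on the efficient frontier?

Opt2, Opt3, Opt9, Opt10

Opt1: dominated by Opt2 (benefit score 98≥86, risk 4≤7, cost 122≤284, time 21≤29).
Opt2: not dominated (best benefit score).
Opt3: not dominated.
Opt4: dominated by Opt3 (benefit score 88≥70, risk 3≤7, cost 63≤203, time 7≤10).
Opt5: dominated by Opt1 (benefit score 86≥71, risk 7≤10, cost 284≤286, time 29≤29).
Opt6: dominated by Opt3 (benefit score 88≥84, risk 3≤7, cost 63≤216, time 7≤7).
Opt7: dominated by Opt2 (benefit score 98≥84, risk 4≤6, cost 122≤186, time 21≤22).
Opt8: dominated by Opt2 (benefit score 98≥89, risk 4≤5, cost 122≤261, time 21≤24).
Opt9: not dominated (best cost).
Opt10: not dominated (best risk).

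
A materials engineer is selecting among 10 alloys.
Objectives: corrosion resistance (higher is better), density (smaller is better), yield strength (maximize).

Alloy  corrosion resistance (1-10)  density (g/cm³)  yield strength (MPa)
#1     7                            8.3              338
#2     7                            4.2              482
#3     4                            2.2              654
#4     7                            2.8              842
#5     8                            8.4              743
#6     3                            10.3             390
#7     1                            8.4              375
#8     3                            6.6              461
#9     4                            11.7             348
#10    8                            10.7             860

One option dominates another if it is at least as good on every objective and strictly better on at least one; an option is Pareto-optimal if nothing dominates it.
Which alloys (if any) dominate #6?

#2: corrosion resistance 7≥3, density 4.2≤10.3, yield strength 482≥390 — dominates #6.
#3: corrosion resistance 4≥3, density 2.2≤10.3, yield strength 654≥390 — dominates #6.
#4: corrosion resistance 7≥3, density 2.8≤10.3, yield strength 842≥390 — dominates #6.
#5: corrosion resistance 8≥3, density 8.4≤10.3, yield strength 743≥390 — dominates #6.
#8: corrosion resistance 3≥3, density 6.6≤10.3, yield strength 461≥390 — dominates #6.
Others (#1, #7, #9, #10) are each worse than #6 on at least one objective.

#2, #3, #4, #5, #8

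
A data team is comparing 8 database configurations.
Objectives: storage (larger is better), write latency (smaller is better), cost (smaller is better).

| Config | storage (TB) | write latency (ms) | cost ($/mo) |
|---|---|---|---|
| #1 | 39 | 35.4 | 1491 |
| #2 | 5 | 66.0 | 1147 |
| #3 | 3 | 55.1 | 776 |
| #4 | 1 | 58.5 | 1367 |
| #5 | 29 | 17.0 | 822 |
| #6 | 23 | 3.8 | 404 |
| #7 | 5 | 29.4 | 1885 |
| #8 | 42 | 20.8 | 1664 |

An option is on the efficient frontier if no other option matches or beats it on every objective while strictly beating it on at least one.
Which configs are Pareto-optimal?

#1: not dominated.
#2: dominated by #5 (storage 29≥5, write latency 17.0≤66.0, cost 822≤1147).
#3: dominated by #6 (storage 23≥3, write latency 3.8≤55.1, cost 404≤776).
#4: dominated by #3 (storage 3≥1, write latency 55.1≤58.5, cost 776≤1367).
#5: not dominated.
#6: not dominated (best write latency).
#7: dominated by #5 (storage 29≥5, write latency 17.0≤29.4, cost 822≤1885).
#8: not dominated (best storage).

#1, #5, #6, #8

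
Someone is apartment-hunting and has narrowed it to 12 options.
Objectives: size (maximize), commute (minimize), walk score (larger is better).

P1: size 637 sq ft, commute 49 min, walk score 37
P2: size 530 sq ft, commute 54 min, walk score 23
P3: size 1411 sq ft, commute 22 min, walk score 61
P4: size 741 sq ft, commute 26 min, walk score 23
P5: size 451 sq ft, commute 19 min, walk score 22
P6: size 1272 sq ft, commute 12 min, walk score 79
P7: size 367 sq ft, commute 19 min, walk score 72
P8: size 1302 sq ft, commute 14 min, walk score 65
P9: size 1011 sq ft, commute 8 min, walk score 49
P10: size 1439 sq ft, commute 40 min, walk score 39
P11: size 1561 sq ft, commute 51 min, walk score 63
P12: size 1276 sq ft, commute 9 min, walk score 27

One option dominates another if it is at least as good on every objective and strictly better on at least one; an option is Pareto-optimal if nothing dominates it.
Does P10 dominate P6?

P10 vs P6: P10 is worse on commute (40 vs 12), so it does not dominate P6.

No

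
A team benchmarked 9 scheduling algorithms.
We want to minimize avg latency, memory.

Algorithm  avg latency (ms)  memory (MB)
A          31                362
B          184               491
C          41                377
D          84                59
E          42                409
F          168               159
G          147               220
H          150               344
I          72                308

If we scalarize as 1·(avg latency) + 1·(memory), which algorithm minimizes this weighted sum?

D

A: 1·31 + 1·362 = 393
B: 1·184 + 1·491 = 675
C: 1·41 + 1·377 = 418
D: 1·84 + 1·59 = 143
E: 1·42 + 1·409 = 451
F: 1·168 + 1·159 = 327
G: 1·147 + 1·220 = 367
H: 1·150 + 1·344 = 494
I: 1·72 + 1·308 = 380
Lowest: D at 143.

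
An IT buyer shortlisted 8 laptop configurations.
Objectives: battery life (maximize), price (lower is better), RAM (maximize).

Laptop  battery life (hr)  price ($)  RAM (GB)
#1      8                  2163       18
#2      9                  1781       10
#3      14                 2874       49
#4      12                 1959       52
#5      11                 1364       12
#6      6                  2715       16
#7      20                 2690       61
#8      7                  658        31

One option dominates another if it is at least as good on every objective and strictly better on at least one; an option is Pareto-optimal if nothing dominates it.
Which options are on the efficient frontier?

#4, #5, #7, #8

#1: dominated by #4 (battery life 12≥8, price 1959≤2163, RAM 52≥18).
#2: dominated by #5 (battery life 11≥9, price 1364≤1781, RAM 12≥10).
#3: dominated by #7 (battery life 20≥14, price 2690≤2874, RAM 61≥49).
#4: not dominated.
#5: not dominated.
#6: dominated by #1 (battery life 8≥6, price 2163≤2715, RAM 18≥16).
#7: not dominated (best battery life).
#8: not dominated (best price).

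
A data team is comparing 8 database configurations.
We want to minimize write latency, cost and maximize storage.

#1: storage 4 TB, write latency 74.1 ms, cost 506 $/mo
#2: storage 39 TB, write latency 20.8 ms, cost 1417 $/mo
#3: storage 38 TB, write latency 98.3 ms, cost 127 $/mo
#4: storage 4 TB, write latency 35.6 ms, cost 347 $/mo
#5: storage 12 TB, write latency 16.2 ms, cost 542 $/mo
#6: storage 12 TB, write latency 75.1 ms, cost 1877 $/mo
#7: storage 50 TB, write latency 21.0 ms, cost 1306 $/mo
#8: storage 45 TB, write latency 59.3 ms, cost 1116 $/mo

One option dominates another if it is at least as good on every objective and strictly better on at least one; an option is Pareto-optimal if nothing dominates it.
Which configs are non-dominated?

#2, #3, #4, #5, #7, #8

#1: dominated by #4 (storage 4≥4, write latency 35.6≤74.1, cost 347≤506).
#2: not dominated.
#3: not dominated (best cost).
#4: not dominated.
#5: not dominated (best write latency).
#6: dominated by #2 (storage 39≥12, write latency 20.8≤75.1, cost 1417≤1877).
#7: not dominated (best storage).
#8: not dominated.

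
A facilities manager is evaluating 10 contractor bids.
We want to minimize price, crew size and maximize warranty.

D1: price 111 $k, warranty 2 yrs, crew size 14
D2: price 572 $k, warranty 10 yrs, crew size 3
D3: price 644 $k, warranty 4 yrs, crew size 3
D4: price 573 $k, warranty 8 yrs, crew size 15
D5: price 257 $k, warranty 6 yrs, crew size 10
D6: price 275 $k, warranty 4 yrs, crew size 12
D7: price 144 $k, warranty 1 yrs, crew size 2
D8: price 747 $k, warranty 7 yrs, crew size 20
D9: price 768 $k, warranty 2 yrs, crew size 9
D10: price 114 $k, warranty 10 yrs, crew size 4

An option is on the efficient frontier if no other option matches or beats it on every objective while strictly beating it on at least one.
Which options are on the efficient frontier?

D1: not dominated (best price).
D2: not dominated.
D3: dominated by D2 (price 572≤644, warranty 10≥4, crew size 3≤3).
D4: dominated by D2 (price 572≤573, warranty 10≥8, crew size 3≤15).
D5: dominated by D10 (price 114≤257, warranty 10≥6, crew size 4≤10).
D6: dominated by D5 (price 257≤275, warranty 6≥4, crew size 10≤12).
D7: not dominated (best crew size).
D8: dominated by D2 (price 572≤747, warranty 10≥7, crew size 3≤20).
D9: dominated by D2 (price 572≤768, warranty 10≥2, crew size 3≤9).
D10: not dominated.

D1, D2, D7, D10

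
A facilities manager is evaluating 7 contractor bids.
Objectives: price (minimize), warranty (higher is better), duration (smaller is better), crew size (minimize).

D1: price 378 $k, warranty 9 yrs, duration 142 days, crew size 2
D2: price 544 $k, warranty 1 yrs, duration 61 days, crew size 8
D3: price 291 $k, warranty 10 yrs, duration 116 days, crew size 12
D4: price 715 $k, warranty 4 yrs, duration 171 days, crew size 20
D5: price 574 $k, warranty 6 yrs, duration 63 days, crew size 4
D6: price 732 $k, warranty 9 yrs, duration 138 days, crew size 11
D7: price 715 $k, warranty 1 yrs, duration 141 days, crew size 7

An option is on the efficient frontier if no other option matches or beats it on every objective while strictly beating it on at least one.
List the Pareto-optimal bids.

D1, D2, D3, D5, D6

D1: not dominated (best crew size).
D2: not dominated (best duration).
D3: not dominated (best price).
D4: dominated by D1 (price 378≤715, warranty 9≥4, duration 142≤171, crew size 2≤20).
D5: not dominated.
D6: not dominated.
D7: dominated by D5 (price 574≤715, warranty 6≥1, duration 63≤141, crew size 4≤7).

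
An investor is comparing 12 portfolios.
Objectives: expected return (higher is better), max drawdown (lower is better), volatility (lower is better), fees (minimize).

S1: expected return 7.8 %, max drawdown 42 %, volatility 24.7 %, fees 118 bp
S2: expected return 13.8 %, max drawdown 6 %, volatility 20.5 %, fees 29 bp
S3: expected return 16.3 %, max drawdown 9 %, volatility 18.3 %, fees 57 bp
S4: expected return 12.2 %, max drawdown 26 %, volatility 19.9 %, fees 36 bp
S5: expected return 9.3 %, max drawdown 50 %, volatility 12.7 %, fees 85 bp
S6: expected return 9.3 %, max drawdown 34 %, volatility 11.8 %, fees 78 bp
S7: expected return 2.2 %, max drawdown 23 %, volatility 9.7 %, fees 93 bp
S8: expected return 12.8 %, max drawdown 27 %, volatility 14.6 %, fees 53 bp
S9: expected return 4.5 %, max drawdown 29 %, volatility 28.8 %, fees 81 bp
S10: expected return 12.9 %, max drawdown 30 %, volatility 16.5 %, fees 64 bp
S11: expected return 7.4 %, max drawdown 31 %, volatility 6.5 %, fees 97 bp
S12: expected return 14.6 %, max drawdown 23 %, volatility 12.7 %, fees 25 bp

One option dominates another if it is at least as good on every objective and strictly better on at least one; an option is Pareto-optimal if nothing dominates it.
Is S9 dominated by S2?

Yes

S2 vs S9: expected return 13.8≥4.5, max drawdown 6≤29, volatility 20.5≤28.8, fees 29≤81 — S2 is at least as good on every objective with at least one strict improvement.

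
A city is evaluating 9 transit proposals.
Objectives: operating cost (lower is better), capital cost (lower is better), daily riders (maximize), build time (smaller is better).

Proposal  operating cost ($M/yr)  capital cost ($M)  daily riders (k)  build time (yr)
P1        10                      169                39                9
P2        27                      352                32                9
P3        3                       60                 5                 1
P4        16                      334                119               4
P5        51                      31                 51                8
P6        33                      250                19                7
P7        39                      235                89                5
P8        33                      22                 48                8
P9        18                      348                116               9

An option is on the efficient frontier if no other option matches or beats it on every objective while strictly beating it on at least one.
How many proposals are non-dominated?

7

P1: not dominated.
P2: dominated by P1 (operating cost 10≤27, capital cost 169≤352, daily riders 39≥32, build time 9≤9).
P3: not dominated (best operating cost).
P4: not dominated (best daily riders).
P5: not dominated.
P6: not dominated.
P7: not dominated.
P8: not dominated (best capital cost).
P9: dominated by P4 (operating cost 16≤18, capital cost 334≤348, daily riders 119≥116, build time 4≤9).
Pareto-optimal: P1, P3, P4, P5, P6, P7, P8 → 7.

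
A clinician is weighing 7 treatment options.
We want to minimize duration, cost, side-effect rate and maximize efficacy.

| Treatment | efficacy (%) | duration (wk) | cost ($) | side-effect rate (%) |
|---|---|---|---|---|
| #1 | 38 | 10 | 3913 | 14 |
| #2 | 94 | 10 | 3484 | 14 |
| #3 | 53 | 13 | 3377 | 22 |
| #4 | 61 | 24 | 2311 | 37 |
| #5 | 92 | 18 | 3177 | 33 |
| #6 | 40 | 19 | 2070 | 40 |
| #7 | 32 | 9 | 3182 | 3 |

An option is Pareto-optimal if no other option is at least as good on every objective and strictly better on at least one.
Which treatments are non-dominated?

#2, #3, #4, #5, #6, #7

#1: dominated by #2 (efficacy 94≥38, duration 10≤10, cost 3484≤3913, side-effect rate 14≤14).
#2: not dominated (best efficacy).
#3: not dominated.
#4: not dominated.
#5: not dominated.
#6: not dominated (best cost).
#7: not dominated (best duration).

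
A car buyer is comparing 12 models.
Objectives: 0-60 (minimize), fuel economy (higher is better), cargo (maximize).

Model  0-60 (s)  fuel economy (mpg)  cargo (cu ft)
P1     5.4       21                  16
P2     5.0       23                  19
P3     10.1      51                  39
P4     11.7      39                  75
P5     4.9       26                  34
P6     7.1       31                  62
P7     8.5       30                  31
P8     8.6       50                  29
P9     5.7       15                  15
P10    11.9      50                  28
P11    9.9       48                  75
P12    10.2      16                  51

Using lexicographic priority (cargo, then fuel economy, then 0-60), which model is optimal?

P11

First maximize cargo: best is 75, kept {P4, P11}.
Then maximize fuel economy: best is 48, kept {P11}.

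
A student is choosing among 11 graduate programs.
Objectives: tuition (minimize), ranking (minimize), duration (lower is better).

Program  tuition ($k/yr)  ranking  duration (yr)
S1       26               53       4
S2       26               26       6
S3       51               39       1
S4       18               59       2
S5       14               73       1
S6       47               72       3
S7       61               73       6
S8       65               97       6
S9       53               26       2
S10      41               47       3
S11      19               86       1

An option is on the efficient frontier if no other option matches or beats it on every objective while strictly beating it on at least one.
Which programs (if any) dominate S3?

S1: worse on ranking (53 vs 39).
S2: worse on duration (6 vs 1).
S4: worse on ranking (59 vs 39).
S5: worse on ranking (73 vs 39).
S6: worse on ranking (72 vs 39).
S7: worse on tuition (61 vs 51).
S8: worse on tuition (65 vs 51).
S9: worse on tuition (53 vs 51).
S10: worse on ranking (47 vs 39).
S11: worse on ranking (86 vs 39).
No option dominates S3.

none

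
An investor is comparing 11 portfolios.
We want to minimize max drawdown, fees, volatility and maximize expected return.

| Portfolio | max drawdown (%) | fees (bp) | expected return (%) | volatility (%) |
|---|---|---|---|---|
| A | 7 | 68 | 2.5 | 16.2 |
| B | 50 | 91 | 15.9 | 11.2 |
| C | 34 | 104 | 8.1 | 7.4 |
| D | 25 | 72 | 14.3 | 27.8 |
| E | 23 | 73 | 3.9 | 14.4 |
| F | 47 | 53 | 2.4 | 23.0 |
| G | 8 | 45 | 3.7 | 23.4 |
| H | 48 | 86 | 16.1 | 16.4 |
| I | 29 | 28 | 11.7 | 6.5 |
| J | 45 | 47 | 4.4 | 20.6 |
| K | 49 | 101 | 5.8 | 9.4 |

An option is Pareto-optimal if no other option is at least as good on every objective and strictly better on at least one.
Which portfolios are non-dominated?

A: not dominated (best max drawdown).
B: not dominated.
C: dominated by I (max drawdown 29≤34, fees 28≤104, expected return 11.7≥8.1, volatility 6.5≤7.4).
D: not dominated.
E: not dominated.
F: dominated by I (max drawdown 29≤47, fees 28≤53, expected return 11.7≥2.4, volatility 6.5≤23.0).
G: not dominated.
H: not dominated (best expected return).
I: not dominated (best fees).
J: dominated by I (max drawdown 29≤45, fees 28≤47, expected return 11.7≥4.4, volatility 6.5≤20.6).
K: dominated by I (max drawdown 29≤49, fees 28≤101, expected return 11.7≥5.8, volatility 6.5≤9.4).

A, B, D, E, G, H, I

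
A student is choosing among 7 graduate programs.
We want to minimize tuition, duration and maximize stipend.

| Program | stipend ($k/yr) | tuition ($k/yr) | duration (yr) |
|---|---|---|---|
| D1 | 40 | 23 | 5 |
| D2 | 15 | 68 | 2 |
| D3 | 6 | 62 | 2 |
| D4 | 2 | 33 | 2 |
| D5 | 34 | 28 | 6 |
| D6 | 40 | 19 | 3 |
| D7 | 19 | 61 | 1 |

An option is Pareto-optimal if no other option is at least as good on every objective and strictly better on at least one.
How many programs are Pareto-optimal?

3

D1: dominated by D6 (stipend 40≥40, tuition 19≤23, duration 3≤5).
D2: dominated by D7 (stipend 19≥15, tuition 61≤68, duration 1≤2).
D3: dominated by D7 (stipend 19≥6, tuition 61≤62, duration 1≤2).
D4: not dominated.
D5: dominated by D1 (stipend 40≥34, tuition 23≤28, duration 5≤6).
D6: not dominated (best tuition).
D7: not dominated (best duration).
Pareto-optimal: D4, D6, D7 → 3.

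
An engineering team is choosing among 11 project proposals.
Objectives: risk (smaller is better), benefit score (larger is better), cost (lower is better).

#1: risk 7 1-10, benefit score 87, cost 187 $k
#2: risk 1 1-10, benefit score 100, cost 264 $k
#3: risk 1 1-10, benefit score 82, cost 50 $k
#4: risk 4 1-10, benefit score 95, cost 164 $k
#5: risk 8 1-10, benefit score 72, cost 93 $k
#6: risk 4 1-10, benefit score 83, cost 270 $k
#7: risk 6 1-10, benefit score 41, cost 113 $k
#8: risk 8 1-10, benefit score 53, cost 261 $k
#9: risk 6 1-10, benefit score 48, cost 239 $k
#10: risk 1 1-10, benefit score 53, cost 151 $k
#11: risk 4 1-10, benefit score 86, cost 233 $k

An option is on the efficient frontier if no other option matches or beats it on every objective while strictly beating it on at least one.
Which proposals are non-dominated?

#1: dominated by #4 (risk 4≤7, benefit score 95≥87, cost 164≤187).
#2: not dominated (best benefit score).
#3: not dominated (best cost).
#4: not dominated.
#5: dominated by #3 (risk 1≤8, benefit score 82≥72, cost 50≤93).
#6: dominated by #2 (risk 1≤4, benefit score 100≥83, cost 264≤270).
#7: dominated by #3 (risk 1≤6, benefit score 82≥41, cost 50≤113).
#8: dominated by #1 (risk 7≤8, benefit score 87≥53, cost 187≤261).
#9: dominated by #3 (risk 1≤6, benefit score 82≥48, cost 50≤239).
#10: dominated by #3 (risk 1≤1, benefit score 82≥53, cost 50≤151).
#11: dominated by #4 (risk 4≤4, benefit score 95≥86, cost 164≤233).

#2, #3, #4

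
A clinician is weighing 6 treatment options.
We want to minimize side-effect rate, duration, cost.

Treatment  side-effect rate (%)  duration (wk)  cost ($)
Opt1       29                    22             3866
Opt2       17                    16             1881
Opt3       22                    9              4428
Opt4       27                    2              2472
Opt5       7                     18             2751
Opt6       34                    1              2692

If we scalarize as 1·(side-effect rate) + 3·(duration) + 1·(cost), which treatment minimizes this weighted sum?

Opt2

Opt1: 1·29 + 3·22 + 1·3866 = 3961
Opt2: 1·17 + 3·16 + 1·1881 = 1946
Opt3: 1·22 + 3·9 + 1·4428 = 4477
Opt4: 1·27 + 3·2 + 1·2472 = 2505
Opt5: 1·7 + 3·18 + 1·2751 = 2812
Opt6: 1·34 + 3·1 + 1·2692 = 2729
Lowest: Opt2 at 1946.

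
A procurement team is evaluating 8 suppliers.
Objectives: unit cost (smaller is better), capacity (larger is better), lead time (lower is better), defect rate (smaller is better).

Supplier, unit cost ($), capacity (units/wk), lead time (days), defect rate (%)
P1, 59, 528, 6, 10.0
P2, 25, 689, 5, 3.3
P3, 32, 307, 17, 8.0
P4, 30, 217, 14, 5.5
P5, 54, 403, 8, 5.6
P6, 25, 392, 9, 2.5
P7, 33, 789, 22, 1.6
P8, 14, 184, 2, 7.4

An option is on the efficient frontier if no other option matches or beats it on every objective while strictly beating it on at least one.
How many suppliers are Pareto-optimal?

P1: dominated by P2 (unit cost 25≤59, capacity 689≥528, lead time 5≤6, defect rate 3.3≤10.0).
P2: not dominated.
P3: dominated by P2 (unit cost 25≤32, capacity 689≥307, lead time 5≤17, defect rate 3.3≤8.0).
P4: dominated by P2 (unit cost 25≤30, capacity 689≥217, lead time 5≤14, defect rate 3.3≤5.5).
P5: dominated by P2 (unit cost 25≤54, capacity 689≥403, lead time 5≤8, defect rate 3.3≤5.6).
P6: not dominated.
P7: not dominated (best capacity).
P8: not dominated (best unit cost).
Pareto-optimal: P2, P6, P7, P8 → 4.

4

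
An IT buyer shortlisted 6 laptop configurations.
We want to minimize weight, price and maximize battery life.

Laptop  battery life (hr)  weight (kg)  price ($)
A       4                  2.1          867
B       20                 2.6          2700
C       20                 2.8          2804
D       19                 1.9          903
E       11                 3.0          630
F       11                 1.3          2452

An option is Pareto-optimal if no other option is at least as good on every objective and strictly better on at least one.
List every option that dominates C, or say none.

B

B: battery life 20≥20, weight 2.6≤2.8, price 2700≤2804 — dominates C.
Others (A, D, E, F) are each worse than C on at least one objective.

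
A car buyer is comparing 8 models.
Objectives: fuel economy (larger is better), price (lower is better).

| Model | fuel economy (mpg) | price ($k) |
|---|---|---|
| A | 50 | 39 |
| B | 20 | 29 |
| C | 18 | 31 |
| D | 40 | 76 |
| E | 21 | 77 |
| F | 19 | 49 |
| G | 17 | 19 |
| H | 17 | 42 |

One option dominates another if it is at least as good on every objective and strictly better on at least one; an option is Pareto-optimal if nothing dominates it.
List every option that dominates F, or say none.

A, B

A: fuel economy 50≥19, price 39≤49 — dominates F.
B: fuel economy 20≥19, price 29≤49 — dominates F.
Others (C, D, E, G, H) are each worse than F on at least one objective.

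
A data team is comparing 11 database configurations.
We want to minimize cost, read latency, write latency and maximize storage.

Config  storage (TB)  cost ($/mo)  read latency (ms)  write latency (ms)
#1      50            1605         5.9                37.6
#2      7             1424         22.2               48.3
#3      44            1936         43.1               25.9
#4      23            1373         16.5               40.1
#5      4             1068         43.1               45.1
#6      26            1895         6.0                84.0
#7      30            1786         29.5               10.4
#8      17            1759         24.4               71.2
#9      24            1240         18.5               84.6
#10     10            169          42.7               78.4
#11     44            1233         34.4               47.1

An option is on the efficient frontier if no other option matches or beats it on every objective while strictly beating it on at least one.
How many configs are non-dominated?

#1: not dominated (best storage).
#2: dominated by #4 (storage 23≥7, cost 1373≤1424, read latency 16.5≤22.2, write latency 40.1≤48.3).
#3: not dominated.
#4: not dominated.
#5: not dominated.
#6: dominated by #1 (storage 50≥26, cost 1605≤1895, read latency 5.9≤6.0, write latency 37.6≤84.0).
#7: not dominated (best write latency).
#8: dominated by #1 (storage 50≥17, cost 1605≤1759, read latency 5.9≤24.4, write latency 37.6≤71.2).
#9: not dominated.
#10: not dominated (best cost).
#11: not dominated.
Pareto-optimal: #1, #3, #4, #5, #7, #9, #10, #11 → 8.

8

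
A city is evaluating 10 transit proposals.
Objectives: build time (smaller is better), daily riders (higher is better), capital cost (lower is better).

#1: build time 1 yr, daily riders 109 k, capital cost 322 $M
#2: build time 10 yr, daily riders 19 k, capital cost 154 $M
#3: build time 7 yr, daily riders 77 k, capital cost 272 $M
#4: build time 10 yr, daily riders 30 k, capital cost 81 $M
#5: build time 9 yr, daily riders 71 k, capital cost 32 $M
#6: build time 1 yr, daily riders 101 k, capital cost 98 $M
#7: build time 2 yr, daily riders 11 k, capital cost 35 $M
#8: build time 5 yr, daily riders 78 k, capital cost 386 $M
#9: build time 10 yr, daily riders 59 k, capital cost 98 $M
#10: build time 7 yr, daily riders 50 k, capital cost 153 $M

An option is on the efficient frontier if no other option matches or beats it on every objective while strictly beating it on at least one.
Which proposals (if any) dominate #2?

#4, #5, #6, #9, #10

#4: build time 10≤10, daily riders 30≥19, capital cost 81≤154 — dominates #2.
#5: build time 9≤10, daily riders 71≥19, capital cost 32≤154 — dominates #2.
#6: build time 1≤10, daily riders 101≥19, capital cost 98≤154 — dominates #2.
#9: build time 10≤10, daily riders 59≥19, capital cost 98≤154 — dominates #2.
#10: build time 7≤10, daily riders 50≥19, capital cost 153≤154 — dominates #2.
Others (#1, #3, #7, #8) are each worse than #2 on at least one objective.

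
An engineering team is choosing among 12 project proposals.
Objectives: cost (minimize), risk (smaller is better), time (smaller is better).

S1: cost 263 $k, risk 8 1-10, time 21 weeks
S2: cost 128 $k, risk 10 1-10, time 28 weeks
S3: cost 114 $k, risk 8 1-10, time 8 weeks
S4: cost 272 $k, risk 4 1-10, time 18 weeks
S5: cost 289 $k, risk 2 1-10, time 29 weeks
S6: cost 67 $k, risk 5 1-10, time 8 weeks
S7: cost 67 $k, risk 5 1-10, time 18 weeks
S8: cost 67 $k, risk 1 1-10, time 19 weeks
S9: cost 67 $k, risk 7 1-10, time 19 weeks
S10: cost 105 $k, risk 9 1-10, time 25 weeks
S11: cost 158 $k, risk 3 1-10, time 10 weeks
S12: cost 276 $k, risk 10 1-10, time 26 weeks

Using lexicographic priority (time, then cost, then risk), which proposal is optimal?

First minimize time: best is 8, kept {S3, S6}.
Then minimize cost: best is 67, kept {S6}.

S6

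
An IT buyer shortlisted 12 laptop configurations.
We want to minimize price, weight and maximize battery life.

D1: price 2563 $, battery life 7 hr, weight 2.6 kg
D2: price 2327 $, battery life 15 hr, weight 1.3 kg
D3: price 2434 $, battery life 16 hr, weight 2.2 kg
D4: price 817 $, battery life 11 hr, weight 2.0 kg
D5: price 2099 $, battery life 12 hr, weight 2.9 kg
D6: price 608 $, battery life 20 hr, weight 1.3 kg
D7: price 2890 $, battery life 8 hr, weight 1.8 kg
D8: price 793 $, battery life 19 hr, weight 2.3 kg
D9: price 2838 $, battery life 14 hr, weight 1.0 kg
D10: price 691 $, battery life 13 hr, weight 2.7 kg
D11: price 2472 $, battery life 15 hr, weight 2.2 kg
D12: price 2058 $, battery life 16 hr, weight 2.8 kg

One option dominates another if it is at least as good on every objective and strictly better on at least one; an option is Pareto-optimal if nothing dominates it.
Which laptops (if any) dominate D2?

D6

D6: price 608≤2327, battery life 20≥15, weight 1.3≤1.3 — dominates D2.
Others (D1, D3, D4, D5, D7, D8, D9, D10, D11, D12) are each worse than D2 on at least one objective.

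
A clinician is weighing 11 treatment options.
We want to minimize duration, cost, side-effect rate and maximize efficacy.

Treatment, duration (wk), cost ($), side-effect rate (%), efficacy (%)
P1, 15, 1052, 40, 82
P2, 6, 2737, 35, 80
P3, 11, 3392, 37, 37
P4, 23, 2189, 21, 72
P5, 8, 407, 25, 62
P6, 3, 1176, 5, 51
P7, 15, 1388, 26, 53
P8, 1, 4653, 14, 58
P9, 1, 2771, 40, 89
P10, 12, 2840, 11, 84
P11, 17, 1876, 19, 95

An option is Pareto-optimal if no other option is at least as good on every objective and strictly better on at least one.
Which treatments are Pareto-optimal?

P1, P2, P5, P6, P8, P9, P10, P11

P1: not dominated.
P2: not dominated.
P3: dominated by P2 (duration 6≤11, cost 2737≤3392, side-effect rate 35≤37, efficacy 80≥37).
P4: dominated by P11 (duration 17≤23, cost 1876≤2189, side-effect rate 19≤21, efficacy 95≥72).
P5: not dominated (best cost).
P6: not dominated (best side-effect rate).
P7: dominated by P5 (duration 8≤15, cost 407≤1388, side-effect rate 25≤26, efficacy 62≥53).
P8: not dominated.
P9: not dominated.
P10: not dominated.
P11: not dominated (best efficacy).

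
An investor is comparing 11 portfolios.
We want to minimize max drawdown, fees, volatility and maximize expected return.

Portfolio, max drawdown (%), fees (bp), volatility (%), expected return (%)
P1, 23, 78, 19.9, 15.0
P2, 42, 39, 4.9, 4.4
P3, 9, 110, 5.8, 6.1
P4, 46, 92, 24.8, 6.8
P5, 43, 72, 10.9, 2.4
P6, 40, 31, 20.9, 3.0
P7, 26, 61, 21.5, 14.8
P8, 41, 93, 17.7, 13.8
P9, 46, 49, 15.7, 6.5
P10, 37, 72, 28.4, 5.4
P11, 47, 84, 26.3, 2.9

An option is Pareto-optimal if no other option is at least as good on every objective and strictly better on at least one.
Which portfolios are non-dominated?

P1, P2, P3, P6, P7, P8, P9

P1: not dominated (best expected return).
P2: not dominated (best volatility).
P3: not dominated (best max drawdown).
P4: dominated by P1 (max drawdown 23≤46, fees 78≤92, volatility 19.9≤24.8, expected return 15.0≥6.8).
P5: dominated by P2 (max drawdown 42≤43, fees 39≤72, volatility 4.9≤10.9, expected return 4.4≥2.4).
P6: not dominated (best fees).
P7: not dominated.
P8: not dominated.
P9: not dominated.
P10: dominated by P7 (max drawdown 26≤37, fees 61≤72, volatility 21.5≤28.4, expected return 14.8≥5.4).
P11: dominated by P1 (max drawdown 23≤47, fees 78≤84, volatility 19.9≤26.3, expected return 15.0≥2.9).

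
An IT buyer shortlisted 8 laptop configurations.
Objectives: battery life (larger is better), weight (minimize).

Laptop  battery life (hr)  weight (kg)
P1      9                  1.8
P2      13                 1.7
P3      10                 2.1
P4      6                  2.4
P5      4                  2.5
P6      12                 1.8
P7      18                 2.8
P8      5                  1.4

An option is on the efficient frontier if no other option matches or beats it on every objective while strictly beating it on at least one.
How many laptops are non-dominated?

P1: dominated by P2 (battery life 13≥9, weight 1.7≤1.8).
P2: not dominated.
P3: dominated by P2 (battery life 13≥10, weight 1.7≤2.1).
P4: dominated by P1 (battery life 9≥6, weight 1.8≤2.4).
P5: dominated by P1 (battery life 9≥4, weight 1.8≤2.5).
P6: dominated by P2 (battery life 13≥12, weight 1.7≤1.8).
P7: not dominated (best battery life).
P8: not dominated (best weight).
Pareto-optimal: P2, P7, P8 → 3.

3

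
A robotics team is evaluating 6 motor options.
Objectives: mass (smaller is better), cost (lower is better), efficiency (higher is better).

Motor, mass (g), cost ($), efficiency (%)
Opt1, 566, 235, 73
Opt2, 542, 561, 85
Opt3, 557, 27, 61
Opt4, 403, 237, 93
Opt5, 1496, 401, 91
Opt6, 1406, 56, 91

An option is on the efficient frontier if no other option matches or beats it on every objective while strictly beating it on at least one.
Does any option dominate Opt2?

Yes

Opt4 vs Opt2: mass 403≤542, cost 237≤561, efficiency 93≥85 — Opt4 is at least as good on every objective and strictly better on at least one, so Opt4 dominates Opt2.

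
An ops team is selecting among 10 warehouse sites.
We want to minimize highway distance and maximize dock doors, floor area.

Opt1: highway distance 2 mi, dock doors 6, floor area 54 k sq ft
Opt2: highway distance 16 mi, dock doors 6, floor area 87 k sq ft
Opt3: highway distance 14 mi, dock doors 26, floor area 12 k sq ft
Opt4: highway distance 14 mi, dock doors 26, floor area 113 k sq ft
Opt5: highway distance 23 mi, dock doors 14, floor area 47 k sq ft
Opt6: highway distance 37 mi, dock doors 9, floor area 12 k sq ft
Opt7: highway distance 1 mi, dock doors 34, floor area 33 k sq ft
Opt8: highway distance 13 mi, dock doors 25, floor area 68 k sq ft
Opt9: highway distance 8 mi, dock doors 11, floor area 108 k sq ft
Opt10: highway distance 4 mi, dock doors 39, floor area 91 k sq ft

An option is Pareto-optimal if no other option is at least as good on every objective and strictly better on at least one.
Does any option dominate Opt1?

No

Opt2: worse on highway distance (16 vs 2).
Opt3: worse on highway distance (14 vs 2).
Opt4: worse on highway distance (14 vs 2).
Opt5: worse on highway distance (23 vs 2).
Opt6: worse on highway distance (37 vs 2).
Opt7: worse on floor area (33 vs 54).
Opt8: worse on highway distance (13 vs 2).
Opt9: worse on highway distance (8 vs 2).
Opt10: worse on highway distance (4 vs 2).
No option is at least as good as Opt1 on every objective and strictly better on one.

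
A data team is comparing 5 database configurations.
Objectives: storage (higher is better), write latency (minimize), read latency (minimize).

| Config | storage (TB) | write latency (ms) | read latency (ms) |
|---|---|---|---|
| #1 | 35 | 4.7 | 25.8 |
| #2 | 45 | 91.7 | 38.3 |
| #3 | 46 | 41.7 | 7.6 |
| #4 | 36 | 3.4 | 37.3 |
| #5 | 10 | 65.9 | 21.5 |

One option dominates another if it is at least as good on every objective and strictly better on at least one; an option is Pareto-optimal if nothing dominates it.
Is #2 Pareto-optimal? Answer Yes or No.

#3 vs #2: storage 46≥45, write latency 41.7≤91.7, read latency 7.6≤38.3 — #3 is at least as good on every objective and strictly better on at least one, so #3 dominates #2.

No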